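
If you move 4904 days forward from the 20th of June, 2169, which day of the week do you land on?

First find the weekday of Jun 20, 2169. Doomsday rule: the anchor day for the 2100s is Sunday. For year 69: 69÷12 = 5 r 9, and 9÷4 = 2, so 5+9+2 = 16.
Sunday + 16 ≡ Tuesday — that's 2169's doomsday.
In June the doomsday date is Jun 6.
Jun 20 is 14 days after Jun 6; 14 mod 7 = 0, so Tuesday + 0 = Tuesday.
4904 mod 7 = 4, so 4904 days after a Tuesday is Tuesday + 4 = Saturday.

Saturday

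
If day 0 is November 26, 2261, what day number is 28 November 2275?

Nov 26, 2261 → Nov 26, 2262: 365 days.
Nov 26, 2262 → Nov 26, 2263: 365 days.
Nov 26, 2263 → Nov 26, 2264: 366 days (Feb 29, 2264 is in that span).
Nov 26, 2264 → Nov 26, 2265: 365 days.
Nov 26, 2265 → Nov 26, 2266: 365 days.
Nov 26, 2266 → Nov 26, 2267: 365 days.
Nov 26, 2267 → Nov 26, 2268: 366 days (Feb 29, 2268 is in that span).
Nov 26, 2268 → Nov 26, 2269: 365 days.
Nov 26, 2269 → Nov 26, 2270: 365 days.
Nov 26, 2270 → Nov 26, 2271: 365 days.
Nov 26, 2271 → Nov 26, 2272: 366 days (Feb 29, 2272 is in that span).
Nov 26, 2272 → Nov 26, 2273: 365 days.
Nov 26, 2273 → Nov 26, 2274: 365 days.
Nov 26, 2274 → Dec 26, 2274: 30 days (November has 30).
Dec 26, 2274 → Jan 26, 2275: 31 days (December has 31).
Jan 26, 2275 → Feb 26, 2275: 31 days (January has 31).
Feb 26, 2275 → Mar 26, 2275: 28 days (February has 28).
Mar 26, 2275 → Apr 26, 2275: 31 days (March has 31).
Apr 26, 2275 → May 26, 2275: 30 days (April has 30).
May 26, 2275 → Jun 26, 2275: 31 days (May has 31).
Jun 26, 2275 → Jul 26, 2275: 30 days (June has 30).
Jul 26, 2275 → Aug 26, 2275: 31 days (July has 31).
Aug 26, 2275 → Sep 26, 2275: 31 days (August has 31).
Sep 26, 2275 → Oct 26, 2275: 30 days (September has 30).
Oct 26, 2275 → Nov 26, 2275: 31 days (October has 31).
Nov 26, 2275 → Nov 28, 2275: 2 days.
Total: 5115 days.

5115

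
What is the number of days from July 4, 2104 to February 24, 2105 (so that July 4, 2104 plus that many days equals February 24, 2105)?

Jul 4, 2104 → Aug 4, 2104: 31 days (July has 31).
Aug 4, 2104 → Sep 4, 2104: 31 days (August has 31).
Sep 4, 2104 → Oct 4, 2104: 30 days (September has 30).
Oct 4, 2104 → Nov 4, 2104: 31 days (October has 31).
Nov 4, 2104 → Dec 4, 2104: 30 days (November has 30).
Dec 4, 2104 → Jan 4, 2105: 31 days (December has 31).
Jan 4, 2105 → Feb 4, 2105: 31 days (January has 31).
Feb 4, 2105 → Feb 24, 2105: 20 days.
Total: 235 days.

235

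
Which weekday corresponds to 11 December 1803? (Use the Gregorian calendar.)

Sunday

Doomsday rule: the anchor day for the 1800s is Friday. For year 03: 3÷12 = 0 r 3, and 3÷4 = 0, so 0+3+0 = 3.
Friday + 3 ≡ Monday — that's 1803's doomsday.
In December the doomsday date is Dec 12.
Dec 11 is 1 day before Dec 12; 1 mod 7 = 1, so Monday − 1 = Sunday.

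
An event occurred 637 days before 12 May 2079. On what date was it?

August 13, 2077

−365 (one year) → May 12, 2078 (272 left).
−12 → Apr 30, 2078 (end of Apr, 30 days; 260 left).
−30 → Mar 31, 2078 (end of Mar, 31 days; 230 left).
−31 → Feb 28, 2078 (end of Feb, 28 days; 199 left).
−28 → Jan 31, 2078 (end of Jan, 31 days; 171 left).
−31 → Dec 31, 2077 (end of Dec, 31 days; 140 left).
−31 → Nov 30, 2077 (end of Nov, 30 days; 109 left).
−30 → Oct 31, 2077 (end of Oct, 31 days; 79 left).
−31 → Sep 30, 2077 (end of Sep, 30 days; 48 left).
−30 → Aug 31, 2077 (end of Aug, 31 days; 18 left).
−18 → Aug 13, 2077.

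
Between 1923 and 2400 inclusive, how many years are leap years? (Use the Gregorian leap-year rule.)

Multiples of 4 in [1923,2400]: 120.
Of those, multiples of 100: 5 (not leap unless ÷400).
Multiples of 400: 2.
Leap years = 120 − 5 + 2 = 117.

117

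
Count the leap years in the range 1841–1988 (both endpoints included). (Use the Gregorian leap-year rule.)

36

Multiples of 4 in [1841,1988]: 37.
Of those, multiples of 100: 1 (not leap unless ÷400).
Multiples of 400: 0.
Leap years = 37 − 1 + 0 = 36.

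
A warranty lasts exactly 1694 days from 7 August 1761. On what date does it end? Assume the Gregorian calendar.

+365 (one year) → Aug 7, 1762 (1329 left).
+365 (one year) → Aug 7, 1763 (964 left).
+366 (one year; includes Feb 29, 1764) → Aug 7, 1764 (598 left).
+365 (one year) → Aug 7, 1765 (233 left).
Aug has 31 days: +25 → Sep 1, 1765 (208 left).
Sep has 30 days: +30 → Oct 1, 1765 (178 left).
Oct has 31 days: +31 → Nov 1, 1765 (147 left).
Nov has 30 days: +30 → Dec 1, 1765 (117 left).
Dec has 31 days: +31 → Jan 1, 1766 (86 left).
Jan has 31 days: +31 → Feb 1, 1766 (55 left).
Feb has 28 days: +28 → Mar 1, 1766 (27 left).
+27 → Mar 28, 1766.

March 28, 1766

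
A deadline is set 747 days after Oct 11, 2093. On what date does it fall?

+365 (one year) → Oct 11, 2094 (382 left).
Oct has 31 days: +21 → Nov 1, 2094 (361 left).
Nov has 30 days: +30 → Dec 1, 2094 (331 left).
Dec has 31 days: +31 → Jan 1, 2095 (300 left).
Jan has 31 days: +31 → Feb 1, 2095 (269 left).
Feb has 28 days: +28 → Mar 1, 2095 (241 left).
Mar has 31 days: +31 → Apr 1, 2095 (210 left).
Apr has 30 days: +30 → May 1, 2095 (180 left).
May has 31 days: +31 → Jun 1, 2095 (149 left).
Jun has 30 days: +30 → Jul 1, 2095 (119 left).
Jul has 31 days: +31 → Aug 1, 2095 (88 left).
Aug has 31 days: +31 → Sep 1, 2095 (57 left).
Sep has 30 days: +30 → Oct 1, 2095 (27 left).
+27 → Oct 28, 2095.

October 28, 2095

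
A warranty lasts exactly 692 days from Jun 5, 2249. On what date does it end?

April 28, 2251

+365 (one year) → Jun 5, 2250 (327 left).
Jun has 30 days: +26 → Jul 1, 2250 (301 left).
Jul has 31 days: +31 → Aug 1, 2250 (270 left).
Aug has 31 days: +31 → Sep 1, 2250 (239 left).
Sep has 30 days: +30 → Oct 1, 2250 (209 left).
Oct has 31 days: +31 → Nov 1, 2250 (178 left).
Nov has 30 days: +30 → Dec 1, 2250 (148 left).
Dec has 31 days: +31 → Jan 1, 2251 (117 left).
Jan has 31 days: +31 → Feb 1, 2251 (86 left).
Feb has 28 days: +28 → Mar 1, 2251 (58 left).
Mar has 31 days: +31 → Apr 1, 2251 (27 left).
+27 → Apr 28, 2251.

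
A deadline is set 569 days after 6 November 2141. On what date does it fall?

+365 (one year) → Nov 6, 2142 (204 left).
Nov has 30 days: +25 → Dec 1, 2142 (179 left).
Dec has 31 days: +31 → Jan 1, 2143 (148 left).
Jan has 31 days: +31 → Feb 1, 2143 (117 left).
Feb has 28 days: +28 → Mar 1, 2143 (89 left).
Mar has 31 days: +31 → Apr 1, 2143 (58 left).
Apr has 30 days: +30 → May 1, 2143 (28 left).
+28 → May 29, 2143.

May 29, 2143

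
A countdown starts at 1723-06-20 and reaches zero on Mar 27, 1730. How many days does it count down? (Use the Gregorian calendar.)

2472

Jun 20, 1723 → Jun 20, 1724: 366 days (Feb 29, 1724 is in that span).
Jun 20, 1724 → Jun 20, 1725: 365 days.
Jun 20, 1725 → Jun 20, 1726: 365 days.
Jun 20, 1726 → Jun 20, 1727: 365 days.
Jun 20, 1727 → Jun 20, 1728: 366 days (Feb 29, 1728 is in that span).
Jun 20, 1728 → Jun 20, 1729: 365 days.
Jun 20, 1729 → Jul 20, 1729: 30 days (June has 30).
Jul 20, 1729 → Aug 20, 1729: 31 days (July has 31).
Aug 20, 1729 → Sep 20, 1729: 31 days (August has 31).
Sep 20, 1729 → Oct 20, 1729: 30 days (September has 30).
Oct 20, 1729 → Nov 20, 1729: 31 days (October has 31).
Nov 20, 1729 → Dec 20, 1729: 30 days (November has 30).
Dec 20, 1729 → Jan 20, 1730: 31 days (December has 31).
Jan 20, 1730 → Feb 20, 1730: 31 days (January has 31).
Feb 20, 1730 → Mar 20, 1730: 28 days (February has 28).
Mar 20, 1730 → Mar 27, 1730: 7 days.
Total: 2472 days.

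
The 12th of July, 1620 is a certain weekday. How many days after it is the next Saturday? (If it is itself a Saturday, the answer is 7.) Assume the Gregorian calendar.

Jul 12, 1620 is a Sunday.
From Sunday to the next Saturday is 6 days.

6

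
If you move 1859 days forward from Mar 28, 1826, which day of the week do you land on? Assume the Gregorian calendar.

Saturday

Mar 28, 1826 is a Tuesday.
1859 mod 7 = 4, so 1859 days after a Tuesday is Tuesday + 4 = Saturday.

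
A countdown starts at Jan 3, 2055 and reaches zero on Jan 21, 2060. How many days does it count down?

1844

Jan 3, 2055 → Jan 3, 2056: 365 days.
Jan 3, 2056 → Jan 3, 2057: 366 days (Feb 29, 2056 is in that span).
Jan 3, 2057 → Jan 3, 2058: 365 days.
Jan 3, 2058 → Jan 3, 2059: 365 days.
Jan 3, 2059 → Feb 3, 2059: 31 days (January has 31).
Feb 3, 2059 → Mar 3, 2059: 28 days (February has 28).
Mar 3, 2059 → Apr 3, 2059: 31 days (March has 31).
Apr 3, 2059 → May 3, 2059: 30 days (April has 30).
May 3, 2059 → Jun 3, 2059: 31 days (May has 31).
Jun 3, 2059 → Jul 3, 2059: 30 days (June has 30).
Jul 3, 2059 → Aug 3, 2059: 31 days (July has 31).
Aug 3, 2059 → Sep 3, 2059: 31 days (August has 31).
Sep 3, 2059 → Oct 3, 2059: 30 days (September has 30).
Oct 3, 2059 → Nov 3, 2059: 31 days (October has 31).
Nov 3, 2059 → Dec 3, 2059: 30 days (November has 30).
Dec 3, 2059 → Jan 3, 2060: 31 days (December has 31).
Jan 3, 2060 → Jan 21, 2060: 18 days.
Total: 1844 days.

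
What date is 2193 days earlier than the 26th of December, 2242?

−365 (one year) → Dec 26, 2241 (1828 left).
−365 (one year) → Dec 26, 2240 (1463 left).
−366 (one year; includes Feb 29, 2240) → Dec 26, 2239 (1097 left).
−365 (one year) → Dec 26, 2238 (732 left).
−365 (one year) → Dec 26, 2237 (367 left).
−26 → Nov 30, 2237 (end of Nov, 30 days; 341 left).
−30 → Oct 31, 2237 (end of Oct, 31 days; 311 left).
−31 → Sep 30, 2237 (end of Sep, 30 days; 280 left).
−30 → Aug 31, 2237 (end of Aug, 31 days; 250 left).
−31 → Jul 31, 2237 (end of Jul, 31 days; 219 left).
−31 → Jun 30, 2237 (end of Jun, 30 days; 188 left).
−30 → May 31, 2237 (end of May, 31 days; 158 left).
−31 → Apr 30, 2237 (end of Apr, 30 days; 127 left).
−30 → Mar 31, 2237 (end of Mar, 31 days; 97 left).
−31 → Feb 28, 2237 (end of Feb, 28 days; 66 left).
−28 → Jan 31, 2237 (end of Jan, 31 days; 38 left).
−31 → Dec 31, 2236 (end of Dec, 31 days; 7 left).
−7 → Dec 24, 2236.

December 24, 2236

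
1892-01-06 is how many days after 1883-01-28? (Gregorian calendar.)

3265

Jan 28, 1883 → Jan 28, 1884: 365 days.
Jan 28, 1884 → Jan 28, 1885: 366 days (Feb 29, 1884 is in that span).
Jan 28, 1885 → Jan 28, 1886: 365 days.
Jan 28, 1886 → Jan 28, 1887: 365 days.
Jan 28, 1887 → Jan 28, 1888: 365 days.
Jan 28, 1888 → Jan 28, 1889: 366 days (Feb 29, 1888 is in that span).
Jan 28, 1889 → Jan 28, 1890: 365 days.
Jan 28, 1890 → Jan 28, 1891: 365 days.
Jan 28, 1891 → Feb 28, 1891: 31 days (January has 31).
Feb 28, 1891 → Mar 28, 1891: 28 days (February has 28).
Mar 28, 1891 → Apr 28, 1891: 31 days (March has 31).
Apr 28, 1891 → May 28, 1891: 30 days (April has 30).
May 28, 1891 → Jun 28, 1891: 31 days (May has 31).
Jun 28, 1891 → Jul 28, 1891: 30 days (June has 30).
Jul 28, 1891 → Aug 28, 1891: 31 days (July has 31).
Aug 28, 1891 → Sep 28, 1891: 31 days (August has 31).
Sep 28, 1891 → Oct 28, 1891: 30 days (September has 30).
Oct 28, 1891 → Nov 28, 1891: 31 days (October has 31).
Nov 28, 1891 → Dec 28, 1891: 30 days (November has 30).
Dec 28, 1891 → Jan 6, 1892: 9 days.
Total: 3265 days.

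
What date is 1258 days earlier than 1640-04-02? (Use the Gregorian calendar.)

October 22, 1636

−366 (one year; includes Feb 29, 1640) → Apr 2, 1639 (892 left).
−365 (one year) → Apr 2, 1638 (527 left).
−365 (one year) → Apr 2, 1637 (162 left).
−2 → Mar 31, 1637 (end of Mar, 31 days; 160 left).
−31 → Feb 28, 1637 (end of Feb, 28 days; 129 left).
−28 → Jan 31, 1637 (end of Jan, 31 days; 101 left).
−31 → Dec 31, 1636 (end of Dec, 31 days; 70 left).
−31 → Nov 30, 1636 (end of Nov, 30 days; 39 left).
−30 → Oct 31, 1636 (end of Oct, 31 days; 9 left).
−9 → Oct 22, 1636.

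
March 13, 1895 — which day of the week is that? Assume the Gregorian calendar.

Doomsday rule: the anchor day for the 1800s is Friday. For year 95: 95÷12 = 7 r 11, and 11÷4 = 2, so 7+11+2 = 20.
Friday + 20 ≡ Thursday — that's 1895's doomsday.
In March the doomsday date is Mar 14.
Mar 13 is 1 day before Mar 14; 1 mod 7 = 1, so Thursday − 1 = Wednesday.

Wednesday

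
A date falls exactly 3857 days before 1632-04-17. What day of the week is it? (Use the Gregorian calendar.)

First find the weekday of Apr 17, 1632. Doomsday rule: the anchor day for the 1600s is Tuesday. For year 32: 32÷12 = 2 r 8, and 8÷4 = 2, so 2+8+2 = 12.
Tuesday + 12 ≡ Sunday — that's 1632's doomsday.
In April the doomsday date is Apr 4.
Apr 17 is 13 days after Apr 4; 13 mod 7 = 6, so Sunday + 6 = Saturday.
3857 mod 7 = 0, so 3857 days before a Saturday is Saturday − 0 = Saturday.

Saturday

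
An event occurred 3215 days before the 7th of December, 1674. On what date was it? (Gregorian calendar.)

February 17, 1666

−365 (one year) → Dec 7, 1673 (2850 left).
−365 (one year) → Dec 7, 1672 (2485 left).
−366 (one year; includes Feb 29, 1672) → Dec 7, 1671 (2119 left).
−365 (one year) → Dec 7, 1670 (1754 left).
−365 (one year) → Dec 7, 1669 (1389 left).
−365 (one year) → Dec 7, 1668 (1024 left).
−366 (one year; includes Feb 29, 1668) → Dec 7, 1667 (658 left).
−365 (one year) → Dec 7, 1666 (293 left).
−7 → Nov 30, 1666 (end of Nov, 30 days; 286 left).
−30 → Oct 31, 1666 (end of Oct, 31 days; 256 left).
−31 → Sep 30, 1666 (end of Sep, 30 days; 225 left).
−30 → Aug 31, 1666 (end of Aug, 31 days; 195 left).
−31 → Jul 31, 1666 (end of Jul, 31 days; 164 left).
−31 → Jun 30, 1666 (end of Jun, 30 days; 133 left).
−30 → May 31, 1666 (end of May, 31 days; 103 left).
−31 → Apr 30, 1666 (end of Apr, 30 days; 72 left).
−30 → Mar 31, 1666 (end of Mar, 31 days; 42 left).
−31 → Feb 28, 1666 (end of Feb, 28 days; 11 left).
−11 → Feb 17, 1666.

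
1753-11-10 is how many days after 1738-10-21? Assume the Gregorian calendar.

5499

Oct 21, 1738 → Oct 21, 1739: 365 days.
Oct 21, 1739 → Oct 21, 1740: 366 days (Feb 29, 1740 is in that span).
Oct 21, 1740 → Oct 21, 1741: 365 days.
Oct 21, 1741 → Oct 21, 1742: 365 days.
Oct 21, 1742 → Oct 21, 1743: 365 days.
Oct 21, 1743 → Oct 21, 1744: 366 days (Feb 29, 1744 is in that span).
Oct 21, 1744 → Oct 21, 1745: 365 days.
Oct 21, 1745 → Oct 21, 1746: 365 days.
Oct 21, 1746 → Oct 21, 1747: 365 days.
Oct 21, 1747 → Oct 21, 1748: 366 days (Feb 29, 1748 is in that span).
Oct 21, 1748 → Oct 21, 1749: 365 days.
Oct 21, 1749 → Oct 21, 1750: 365 days.
Oct 21, 1750 → Oct 21, 1751: 365 days.
Oct 21, 1751 → Oct 21, 1752: 366 days (Feb 29, 1752 is in that span).
Oct 21, 1752 → Nov 21, 1752: 31 days (October has 31).
Nov 21, 1752 → Dec 21, 1752: 30 days (November has 30).
Dec 21, 1752 → Jan 21, 1753: 31 days (December has 31).
Jan 21, 1753 → Feb 21, 1753: 31 days (January has 31).
Feb 21, 1753 → Mar 21, 1753: 28 days (February has 28).
Mar 21, 1753 → Apr 21, 1753: 31 days (March has 31).
Apr 21, 1753 → May 21, 1753: 30 days (April has 30).
May 21, 1753 → Jun 21, 1753: 31 days (May has 31).
Jun 21, 1753 → Jul 21, 1753: 30 days (June has 30).
Jul 21, 1753 → Aug 21, 1753: 31 days (July has 31).
Aug 21, 1753 → Sep 21, 1753: 31 days (August has 31).
Sep 21, 1753 → Oct 21, 1753: 30 days (September has 30).
Oct 21, 1753 → Nov 10, 1753: 20 days.
Total: 5499 days.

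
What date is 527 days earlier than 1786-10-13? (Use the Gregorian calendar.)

May 4, 1785

−365 (one year) → Oct 13, 1785 (162 left).
−13 → Sep 30, 1785 (end of Sep, 30 days; 149 left).
−30 → Aug 31, 1785 (end of Aug, 31 days; 119 left).
−31 → Jul 31, 1785 (end of Jul, 31 days; 88 left).
−31 → Jun 30, 1785 (end of Jun, 30 days; 57 left).
−30 → May 31, 1785 (end of May, 31 days; 27 left).
−27 → May 4, 1785.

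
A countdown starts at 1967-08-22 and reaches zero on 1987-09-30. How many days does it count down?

Aug 22, 1967 → Aug 22, 1968: 366 days (Feb 29, 1968 is in that span).
Aug 22, 1968 → Aug 22, 1969: 365 days.
Aug 22, 1969 → Aug 22, 1970: 365 days.
Aug 22, 1970 → Aug 22, 1971: 365 days.
Aug 22, 1971 → Aug 22, 1972: 366 days (Feb 29, 1972 is in that span).
Aug 22, 1972 → Aug 22, 1973: 365 days.
Aug 22, 1973 → Aug 22, 1974: 365 days.
Aug 22, 1974 → Aug 22, 1975: 365 days.
Aug 22, 1975 → Aug 22, 1976: 366 days (Feb 29, 1976 is in that span).
Aug 22, 1976 → Aug 22, 1977: 365 days.
Aug 22, 1977 → Aug 22, 1978: 365 days.
Aug 22, 1978 → Aug 22, 1979: 365 days.
Aug 22, 1979 → Aug 22, 1980: 366 days (Feb 29, 1980 is in that span).
Aug 22, 1980 → Aug 22, 1981: 365 days.
Aug 22, 1981 → Aug 22, 1982: 365 days.
Aug 22, 1982 → Aug 22, 1983: 365 days.
Aug 22, 1983 → Aug 22, 1984: 366 days (Feb 29, 1984 is in that span).
Aug 22, 1984 → Aug 22, 1985: 365 days.
Aug 22, 1985 → Aug 22, 1986: 365 days.
Aug 22, 1986 → Aug 22, 1987: 365 days.
Aug 22, 1987 → Sep 22, 1987: 31 days (August has 31).
Sep 22, 1987 → Sep 30, 1987: 8 days.
Total: 7344 days.

7344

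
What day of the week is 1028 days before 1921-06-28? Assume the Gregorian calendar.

Wednesday

Jun 28, 1921 is a Tuesday.
1028 mod 7 = 6, so 1028 days before a Tuesday is Tuesday − 6 = Wednesday.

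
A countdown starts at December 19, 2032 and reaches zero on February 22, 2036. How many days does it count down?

Dec 19, 2032 → Dec 19, 2033: 365 days.
Dec 19, 2033 → Dec 19, 2034: 365 days.
Dec 19, 2034 → Dec 19, 2035: 365 days.
Dec 19, 2035 → Jan 19, 2036: 31 days (December has 31).
Jan 19, 2036 → Feb 19, 2036: 31 days (January has 31).
Feb 19, 2036 → Feb 22, 2036: 3 days.
Total: 1160 days.

1160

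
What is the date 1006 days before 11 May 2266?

August 9, 2263

−365 (one year) → May 11, 2265 (641 left).
−365 (one year) → May 11, 2264 (276 left).
−11 → Apr 30, 2264 (end of Apr, 30 days; 265 left).
−30 → Mar 31, 2264 (end of Mar, 31 days; 235 left).
−31 → Feb 29, 2264 (end of Feb, 29 days; 204 left).
−29 → Jan 31, 2264 (end of Jan, 31 days; 175 left).
−31 → Dec 31, 2263 (end of Dec, 31 days; 144 left).
−31 → Nov 30, 2263 (end of Nov, 30 days; 113 left).
−30 → Oct 31, 2263 (end of Oct, 31 days; 83 left).
−31 → Sep 30, 2263 (end of Sep, 30 days; 52 left).
−30 → Aug 31, 2263 (end of Aug, 31 days; 22 left).
−22 → Aug 9, 2263.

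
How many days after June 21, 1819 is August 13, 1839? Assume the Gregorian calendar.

7358

Jun 21, 1819 → Jun 21, 1820: 366 days (Feb 29, 1820 is in that span).
Jun 21, 1820 → Jun 21, 1821: 365 days.
Jun 21, 1821 → Jun 21, 1822: 365 days.
Jun 21, 1822 → Jun 21, 1823: 365 days.
Jun 21, 1823 → Jun 21, 1824: 366 days (Feb 29, 1824 is in that span).
Jun 21, 1824 → Jun 21, 1825: 365 days.
Jun 21, 1825 → Jun 21, 1826: 365 days.
Jun 21, 1826 → Jun 21, 1827: 365 days.
Jun 21, 1827 → Jun 21, 1828: 366 days (Feb 29, 1828 is in that span).
Jun 21, 1828 → Jun 21, 1829: 365 days.
Jun 21, 1829 → Jun 21, 1830: 365 days.
Jun 21, 1830 → Jun 21, 1831: 365 days.
Jun 21, 1831 → Jun 21, 1832: 366 days (Feb 29, 1832 is in that span).
Jun 21, 1832 → Jun 21, 1833: 365 days.
Jun 21, 1833 → Jun 21, 1834: 365 days.
Jun 21, 1834 → Jun 21, 1835: 365 days.
Jun 21, 1835 → Jun 21, 1836: 366 days (Feb 29, 1836 is in that span).
Jun 21, 1836 → Jun 21, 1837: 365 days.
Jun 21, 1837 → Jun 21, 1838: 365 days.
Jun 21, 1838 → Jun 21, 1839: 365 days.
Jun 21, 1839 → Jul 21, 1839: 30 days (June has 30).
Jul 21, 1839 → Aug 13, 1839: 23 days.
Total: 7358 days.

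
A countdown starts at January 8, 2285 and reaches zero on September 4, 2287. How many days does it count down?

Jan 8, 2285 → Jan 8, 2286: 365 days.
Jan 8, 2286 → Jan 8, 2287: 365 days.
Jan 8, 2287 → Feb 8, 2287: 31 days (January has 31).
Feb 8, 2287 → Mar 8, 2287: 28 days (February has 28).
Mar 8, 2287 → Apr 8, 2287: 31 days (March has 31).
Apr 8, 2287 → May 8, 2287: 30 days (April has 30).
May 8, 2287 → Jun 8, 2287: 31 days (May has 31).
Jun 8, 2287 → Jul 8, 2287: 30 days (June has 30).
Jul 8, 2287 → Aug 8, 2287: 31 days (July has 31).
Aug 8, 2287 → Sep 4, 2287: 27 days.
Total: 969 days.

969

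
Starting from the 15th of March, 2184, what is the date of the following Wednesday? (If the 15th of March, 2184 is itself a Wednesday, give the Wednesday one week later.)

Mar 15, 2184 is a Monday.
From Monday to the next Wednesday is 2 days.
Mar 15, 2184 + 2 = Mar 17, 2184.

March 17, 2184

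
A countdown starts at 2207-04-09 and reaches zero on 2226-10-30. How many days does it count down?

Apr 9, 2207 → Apr 9, 2208: 366 days (Feb 29, 2208 is in that span).
Apr 9, 2208 → Apr 9, 2209: 365 days.
Apr 9, 2209 → Apr 9, 2210: 365 days.
Apr 9, 2210 → Apr 9, 2211: 365 days.
Apr 9, 2211 → Apr 9, 2212: 366 days (Feb 29, 2212 is in that span).
Apr 9, 2212 → Apr 9, 2213: 365 days.
Apr 9, 2213 → Apr 9, 2214: 365 days.
Apr 9, 2214 → Apr 9, 2215: 365 days.
Apr 9, 2215 → Apr 9, 2216: 366 days (Feb 29, 2216 is in that span).
Apr 9, 2216 → Apr 9, 2217: 365 days.
Apr 9, 2217 → Apr 9, 2218: 365 days.
Apr 9, 2218 → Apr 9, 2219: 365 days.
Apr 9, 2219 → Apr 9, 2220: 366 days (Feb 29, 2220 is in that span).
Apr 9, 2220 → Apr 9, 2221: 365 days.
Apr 9, 2221 → Apr 9, 2222: 365 days.
Apr 9, 2222 → Apr 9, 2223: 365 days.
Apr 9, 2223 → Apr 9, 2224: 366 days (Feb 29, 2224 is in that span).
Apr 9, 2224 → Apr 9, 2225: 365 days.
Apr 9, 2225 → Apr 9, 2226: 365 days.
Apr 9, 2226 → May 9, 2226: 30 days (April has 30).
May 9, 2226 → Jun 9, 2226: 31 days (May has 31).
Jun 9, 2226 → Jul 9, 2226: 30 days (June has 30).
Jul 9, 2226 → Aug 9, 2226: 31 days (July has 31).
Aug 9, 2226 → Sep 9, 2226: 31 days (August has 31).
Sep 9, 2226 → Oct 9, 2226: 30 days (September has 30).
Oct 9, 2226 → Oct 30, 2226: 21 days.
Total: 7144 days.

7144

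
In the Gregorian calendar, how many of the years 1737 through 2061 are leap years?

Multiples of 4 in [1737,2061]: 81.
Of those, multiples of 100: 3 (not leap unless ÷400).
Multiples of 400: 1.
Leap years = 81 − 3 + 1 = 79.

79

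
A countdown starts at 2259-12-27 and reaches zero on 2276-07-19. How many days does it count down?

6049

Dec 27, 2259 → Dec 27, 2260: 366 days (Feb 29, 2260 is in that span).
Dec 27, 2260 → Dec 27, 2261: 365 days.
Dec 27, 2261 → Dec 27, 2262: 365 days.
Dec 27, 2262 → Dec 27, 2263: 365 days.
Dec 27, 2263 → Dec 27, 2264: 366 days (Feb 29, 2264 is in that span).
Dec 27, 2264 → Dec 27, 2265: 365 days.
Dec 27, 2265 → Dec 27, 2266: 365 days.
Dec 27, 2266 → Dec 27, 2267: 365 days.
Dec 27, 2267 → Dec 27, 2268: 366 days (Feb 29, 2268 is in that span).
Dec 27, 2268 → Dec 27, 2269: 365 days.
Dec 27, 2269 → Dec 27, 2270: 365 days.
Dec 27, 2270 → Dec 27, 2271: 365 days.
Dec 27, 2271 → Dec 27, 2272: 366 days (Feb 29, 2272 is in that span).
Dec 27, 2272 → Dec 27, 2273: 365 days.
Dec 27, 2273 → Dec 27, 2274: 365 days.
Dec 27, 2274 → Dec 27, 2275: 365 days.
Dec 27, 2275 → Jan 27, 2276: 31 days (December has 31).
Jan 27, 2276 → Feb 27, 2276: 31 days (January has 31).
Feb 27, 2276 → Mar 27, 2276: 29 days (February has 29).
Mar 27, 2276 → Apr 27, 2276: 31 days (March has 31).
Apr 27, 2276 → May 27, 2276: 30 days (April has 30).
May 27, 2276 → Jun 27, 2276: 31 days (May has 31).
Jun 27, 2276 → Jul 19, 2276: 22 days.
Total: 6049 days.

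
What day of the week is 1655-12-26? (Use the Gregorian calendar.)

Sunday

Doomsday rule: the anchor day for the 1600s is Tuesday. For year 55: 55÷12 = 4 r 7, and 7÷4 = 1, so 4+7+1 = 12.
Tuesday + 12 ≡ Sunday — that's 1655's doomsday.
In December the doomsday date is Dec 12.
Dec 26 is 14 days after Dec 12; 14 mod 7 = 0, so Sunday + 0 = Sunday.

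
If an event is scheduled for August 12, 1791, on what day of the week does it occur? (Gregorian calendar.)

Doomsday rule: the anchor day for the 1700s is Sunday. For year 91: 91÷12 = 7 r 7, and 7÷4 = 1, so 7+7+1 = 15.
Sunday + 15 ≡ Monday — that's 1791's doomsday.
In August the doomsday date is Aug 8.
Aug 12 is 4 days after Aug 8; 4 mod 7 = 4, so Monday + 4 = Friday.

Friday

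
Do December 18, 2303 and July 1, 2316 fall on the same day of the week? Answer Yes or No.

From Dec 18, 2303 to Jul 1, 2316 is 4579 days.
4579 mod 7 = 1, so they are different weekdays.
(Dec 18, 2303 is a Friday; Jul 1, 2316 is a Saturday.)

No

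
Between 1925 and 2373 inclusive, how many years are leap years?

109

Multiples of 4 in [1925,2373]: 112.
Of those, multiples of 100: 4 (not leap unless ÷400).
Multiples of 400: 1.
Leap years = 112 − 4 + 1 = 109.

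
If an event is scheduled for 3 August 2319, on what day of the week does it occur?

Sunday

Doomsday rule: the anchor day for the 2300s is Wednesday. For year 19: 19÷12 = 1 r 7, and 7÷4 = 1, so 1+7+1 = 9.
Wednesday + 9 ≡ Friday — that's 2319's doomsday.
In August the doomsday date is Aug 8.
Aug 3 is 5 days before Aug 8; 5 mod 7 = 5, so Friday − 5 = Sunday.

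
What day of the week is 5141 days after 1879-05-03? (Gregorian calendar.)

May 3, 1879 is a Saturday.
5141 mod 7 = 3, so 5141 days after a Saturday is Saturday + 3 = Tuesday.

Tuesday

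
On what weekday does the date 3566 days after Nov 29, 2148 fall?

First find the weekday of Nov 29, 2148. Doomsday rule: the anchor day for the 2100s is Sunday. For year 48: 48÷12 = 4 r 0, and 0÷4 = 0, so 4+0+0 = 4.
Sunday + 4 ≡ Thursday — that's 2148's doomsday.
In November the doomsday date is Nov 7.
Nov 29 is 22 days after Nov 7; 22 mod 7 = 1, so Thursday + 1 = Friday.
3566 mod 7 = 3, so 3566 days after a Friday is Friday + 3 = Monday.

Monday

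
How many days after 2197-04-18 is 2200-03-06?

Apr 18, 2197 → Apr 18, 2198: 365 days.
Apr 18, 2198 → Apr 18, 2199: 365 days.
Apr 18, 2199 → May 18, 2199: 30 days (April has 30).
May 18, 2199 → Jun 18, 2199: 31 days (May has 31).
Jun 18, 2199 → Jul 18, 2199: 30 days (June has 30).
Jul 18, 2199 → Aug 18, 2199: 31 days (July has 31).
Aug 18, 2199 → Sep 18, 2199: 31 days (August has 31).
Sep 18, 2199 → Oct 18, 2199: 30 days (September has 30).
Oct 18, 2199 → Nov 18, 2199: 31 days (October has 31).
Nov 18, 2199 → Dec 18, 2199: 30 days (November has 30).
Dec 18, 2199 → Jan 18, 2200: 31 days (December has 31).
Jan 18, 2200 → Feb 18, 2200: 31 days (January has 31).
Feb 18, 2200 → Mar 6, 2200: 16 days.
Total: 1052 days.

1052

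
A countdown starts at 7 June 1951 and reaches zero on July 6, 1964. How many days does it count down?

Jun 7, 1951 → Jun 7, 1952: 366 days (Feb 29, 1952 is in that span).
Jun 7, 1952 → Jun 7, 1953: 365 days.
Jun 7, 1953 → Jun 7, 1954: 365 days.
Jun 7, 1954 → Jun 7, 1955: 365 days.
Jun 7, 1955 → Jun 7, 1956: 366 days (Feb 29, 1956 is in that span).
Jun 7, 1956 → Jun 7, 1957: 365 days.
Jun 7, 1957 → Jun 7, 1958: 365 days.
Jun 7, 1958 → Jun 7, 1959: 365 days.
Jun 7, 1959 → Jun 7, 1960: 366 days (Feb 29, 1960 is in that span).
Jun 7, 1960 → Jun 7, 1961: 365 days.
Jun 7, 1961 → Jun 7, 1962: 365 days.
Jun 7, 1962 → Jun 7, 1963: 365 days.
Jun 7, 1963 → Jul 7, 1963: 30 days (June has 30).
Jul 7, 1963 → Aug 7, 1963: 31 days (July has 31).
Aug 7, 1963 → Sep 7, 1963: 31 days (August has 31).
Sep 7, 1963 → Oct 7, 1963: 30 days (September has 30).
Oct 7, 1963 → Nov 7, 1963: 31 days (October has 31).
Nov 7, 1963 → Dec 7, 1963: 30 days (November has 30).
Dec 7, 1963 → Jan 7, 1964: 31 days (December has 31).
Jan 7, 1964 → Feb 7, 1964: 31 days (January has 31).
Feb 7, 1964 → Mar 7, 1964: 29 days (February has 29).
Mar 7, 1964 → Apr 7, 1964: 31 days (March has 31).
Apr 7, 1964 → May 7, 1964: 30 days (April has 30).
May 7, 1964 → Jun 7, 1964: 31 days (May has 31).
Jun 7, 1964 → Jul 6, 1964: 29 days.
Total: 4778 days.

4778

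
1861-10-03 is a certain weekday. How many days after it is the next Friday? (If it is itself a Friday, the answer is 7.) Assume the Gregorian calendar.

Oct 3, 1861 is a Thursday.
From Thursday to the next Friday is 1 day.

1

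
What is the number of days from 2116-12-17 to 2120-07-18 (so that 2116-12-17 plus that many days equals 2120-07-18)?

Dec 17, 2116 → Dec 17, 2117: 365 days.
Dec 17, 2117 → Dec 17, 2118: 365 days.
Dec 17, 2118 → Dec 17, 2119: 365 days.
Dec 17, 2119 → Jan 17, 2120: 31 days (December has 31).
Jan 17, 2120 → Feb 17, 2120: 31 days (January has 31).
Feb 17, 2120 → Mar 17, 2120: 29 days (February has 29).
Mar 17, 2120 → Apr 17, 2120: 31 days (March has 31).
Apr 17, 2120 → May 17, 2120: 30 days (April has 30).
May 17, 2120 → Jun 17, 2120: 31 days (May has 31).
Jun 17, 2120 → Jul 17, 2120: 30 days (June has 30).
Jul 17, 2120 → Jul 18, 2120: 1 days.
Total: 1309 days.

1309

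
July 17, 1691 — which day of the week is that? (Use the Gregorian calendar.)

Doomsday rule: the anchor day for the 1600s is Tuesday. For year 91: 91÷12 = 7 r 7, and 7÷4 = 1, so 7+7+1 = 15.
Tuesday + 15 ≡ Wednesday — that's 1691's doomsday.
In July the doomsday date is Jul 11.
Jul 17 is 6 days after Jul 11; 6 mod 7 = 6, so Wednesday + 6 = Tuesday.

Tuesday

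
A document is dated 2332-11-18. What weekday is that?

Friday

Doomsday rule: the anchor day for the 2300s is Wednesday. For year 32: 32÷12 = 2 r 8, and 8÷4 = 2, so 2+8+2 = 12.
Wednesday + 12 ≡ Monday — that's 2332's doomsday.
In November the doomsday date is Nov 7.
Nov 18 is 11 days after Nov 7; 11 mod 7 = 4, so Monday + 4 = Friday.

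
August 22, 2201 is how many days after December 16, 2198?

Dec 16, 2198 → Dec 16, 2199: 365 days.
Dec 16, 2199 → Dec 16, 2200: 365 days.
Dec 16, 2200 → Jan 16, 2201: 31 days (December has 31).
Jan 16, 2201 → Feb 16, 2201: 31 days (January has 31).
Feb 16, 2201 → Mar 16, 2201: 28 days (February has 28).
Mar 16, 2201 → Apr 16, 2201: 31 days (March has 31).
Apr 16, 2201 → May 16, 2201: 30 days (April has 30).
May 16, 2201 → Jun 16, 2201: 31 days (May has 31).
Jun 16, 2201 → Jul 16, 2201: 30 days (June has 30).
Jul 16, 2201 → Aug 16, 2201: 31 days (July has 31).
Aug 16, 2201 → Aug 22, 2201: 6 days.
Total: 979 days.

979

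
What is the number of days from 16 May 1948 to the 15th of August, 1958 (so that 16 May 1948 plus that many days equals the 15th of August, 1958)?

May 16, 1948 → May 16, 1949: 365 days.
May 16, 1949 → May 16, 1950: 365 days.
May 16, 1950 → May 16, 1951: 365 days.
May 16, 1951 → May 16, 1952: 366 days (Feb 29, 1952 is in that span).
May 16, 1952 → May 16, 1953: 365 days.
May 16, 1953 → May 16, 1954: 365 days.
May 16, 1954 → May 16, 1955: 365 days.
May 16, 1955 → May 16, 1956: 366 days (Feb 29, 1956 is in that span).
May 16, 1956 → May 16, 1957: 365 days.
May 16, 1957 → May 16, 1958: 365 days.
May 16, 1958 → Jun 16, 1958: 31 days (May has 31).
Jun 16, 1958 → Jul 16, 1958: 30 days (June has 30).
Jul 16, 1958 → Aug 15, 1958: 30 days.
Total: 3743 days.

3743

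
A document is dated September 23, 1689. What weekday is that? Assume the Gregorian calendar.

Friday

Doomsday rule: the anchor day for the 1600s is Tuesday. For year 89: 89÷12 = 7 r 5, and 5÷4 = 1, so 7+5+1 = 13.
Tuesday + 13 ≡ Monday — that's 1689's doomsday.
In September the doomsday date is Sep 5.
Sep 23 is 18 days after Sep 5; 18 mod 7 = 4, so Monday + 4 = Friday.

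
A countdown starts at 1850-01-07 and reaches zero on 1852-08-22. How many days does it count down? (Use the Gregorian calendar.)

Jan 7, 1850 → Jan 7, 1851: 365 days.
Jan 7, 1851 → Jan 7, 1852: 365 days.
Jan 7, 1852 → Feb 7, 1852: 31 days (January has 31).
Feb 7, 1852 → Mar 7, 1852: 29 days (February has 29).
Mar 7, 1852 → Apr 7, 1852: 31 days (March has 31).
Apr 7, 1852 → May 7, 1852: 30 days (April has 30).
May 7, 1852 → Jun 7, 1852: 31 days (May has 31).
Jun 7, 1852 → Jul 7, 1852: 30 days (June has 30).
Jul 7, 1852 → Aug 7, 1852: 31 days (July has 31).
Aug 7, 1852 → Aug 22, 1852: 15 days.
Total: 958 days.

958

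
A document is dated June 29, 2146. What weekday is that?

Doomsday rule: the anchor day for the 2100s is Sunday. For year 46: 46÷12 = 3 r 10, and 10÷4 = 2, so 3+10+2 = 15.
Sunday + 15 ≡ Monday — that's 2146's doomsday.
In June the doomsday date is Jun 6.
Jun 29 is 23 days after Jun 6; 23 mod 7 = 2, so Monday + 2 = Wednesday.

Wednesday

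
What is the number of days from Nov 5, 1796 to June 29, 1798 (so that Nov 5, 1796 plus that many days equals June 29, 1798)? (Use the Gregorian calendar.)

Nov 5, 1796 → Nov 5, 1797: 365 days.
Nov 5, 1797 → Dec 5, 1797: 30 days (November has 30).
Dec 5, 1797 → Jan 5, 1798: 31 days (December has 31).
Jan 5, 1798 → Feb 5, 1798: 31 days (January has 31).
Feb 5, 1798 → Mar 5, 1798: 28 days (February has 28).
Mar 5, 1798 → Apr 5, 1798: 31 days (March has 31).
Apr 5, 1798 → May 5, 1798: 30 days (April has 30).
May 5, 1798 → Jun 5, 1798: 31 days (May has 31).
Jun 5, 1798 → Jun 29, 1798: 24 days.
Total: 601 days.

601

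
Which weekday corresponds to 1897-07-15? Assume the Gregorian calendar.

January 1, 1897 is a Friday.
Jan 1, 1897 → Feb 1, 1897: 31 days (January has 31).
Feb 1, 1897 → Mar 1, 1897: 28 days (February has 28).
Mar 1, 1897 → Apr 1, 1897: 31 days (March has 31).
Apr 1, 1897 → May 1, 1897: 30 days (April has 30).
May 1, 1897 → Jun 1, 1897: 31 days (May has 31).
Jun 1, 1897 → Jul 1, 1897: 30 days (June has 30).
Jul 1, 1897 → Jul 15, 1897: 14 days.
Total: 195 days.
195 mod 7 = 6, so Friday + 6 = Thursday.

Thursday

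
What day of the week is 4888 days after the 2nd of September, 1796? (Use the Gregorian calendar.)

Sep 2, 1796 is a Friday.
4888 mod 7 = 2, so 4888 days after a Friday is Friday + 2 = Sunday.

Sunday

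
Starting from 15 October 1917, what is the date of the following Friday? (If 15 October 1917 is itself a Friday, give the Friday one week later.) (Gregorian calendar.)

October 19, 1917

Oct 15, 1917 is a Monday.
From Monday to the next Friday is 4 days.
Oct 15, 1917 + 4 = Oct 19, 1917.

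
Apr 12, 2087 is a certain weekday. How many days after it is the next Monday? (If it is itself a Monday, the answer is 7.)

2

Apr 12, 2087 is a Saturday.
From Saturday to the next Monday is 2 days.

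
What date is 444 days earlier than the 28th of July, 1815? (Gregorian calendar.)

−365 (one year) → Jul 28, 1814 (79 left).
−28 → Jun 30, 1814 (end of Jun, 30 days; 51 left).
−30 → May 31, 1814 (end of May, 31 days; 21 left).
−21 → May 10, 1814.

May 10, 1814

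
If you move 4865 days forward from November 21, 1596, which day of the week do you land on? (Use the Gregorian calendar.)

Thursday

First find the weekday of Nov 21, 1596. Doomsday rule: the anchor day for the 1500s is Wednesday. For year 96: 96÷12 = 8 r 0, and 0÷4 = 0, so 8+0+0 = 8.
Wednesday + 8 ≡ Thursday — that's 1596's doomsday.
In November the doomsday date is Nov 7.
Nov 21 is 14 days after Nov 7; 14 mod 7 = 0, so Thursday + 0 = Thursday.
4865 mod 7 = 0, so 4865 days after a Thursday is Thursday + 0 = Thursday.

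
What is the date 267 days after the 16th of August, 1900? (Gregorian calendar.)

May 10, 1901

Aug has 31 days: +16 → Sep 1, 1900 (251 left).
Sep has 30 days: +30 → Oct 1, 1900 (221 left).
Oct has 31 days: +31 → Nov 1, 1900 (190 left).
Nov has 30 days: +30 → Dec 1, 1900 (160 left).
Dec has 31 days: +31 → Jan 1, 1901 (129 left).
Jan has 31 days: +31 → Feb 1, 1901 (98 left).
Feb has 28 days: +28 → Mar 1, 1901 (70 left).
Mar has 31 days: +31 → Apr 1, 1901 (39 left).
Apr has 30 days: +30 → May 1, 1901 (9 left).
+9 → May 10, 1901.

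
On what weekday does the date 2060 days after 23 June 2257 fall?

Thursday

Jun 23, 2257 is a Tuesday.
2060 mod 7 = 2, so 2060 days after a Tuesday is Tuesday + 2 = Thursday.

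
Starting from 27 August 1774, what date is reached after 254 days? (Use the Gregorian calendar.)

Aug has 31 days: +5 → Sep 1, 1774 (249 left).
Sep has 30 days: +30 → Oct 1, 1774 (219 left).
Oct has 31 days: +31 → Nov 1, 1774 (188 left).
Nov has 30 days: +30 → Dec 1, 1774 (158 left).
Dec has 31 days: +31 → Jan 1, 1775 (127 left).
Jan has 31 days: +31 → Feb 1, 1775 (96 left).
Feb has 28 days: +28 → Mar 1, 1775 (68 left).
Mar has 31 days: +31 → Apr 1, 1775 (37 left).
Apr has 30 days: +30 → May 1, 1775 (7 left).
+7 → May 8, 1775.

May 8, 1775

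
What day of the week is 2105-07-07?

Tuesday

Doomsday rule: the anchor day for the 2100s is Sunday. For year 05: 5÷12 = 0 r 5, and 5÷4 = 1, so 0+5+1 = 6.
Sunday + 6 ≡ Saturday — that's 2105's doomsday.
In July the doomsday date is Jul 11.
Jul 7 is 4 days before Jul 11; 4 mod 7 = 4, so Saturday − 4 = Tuesday.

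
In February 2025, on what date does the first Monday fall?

February 1, 2025 is a Saturday.
The first Monday is therefore February 3 (2 days later).

February 3, 2025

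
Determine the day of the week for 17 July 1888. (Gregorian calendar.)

Tuesday

Doomsday rule: the anchor day for the 1800s is Friday. For year 88: 88÷12 = 7 r 4, and 4÷4 = 1, so 7+4+1 = 12.
Friday + 12 ≡ Wednesday — that's 1888's doomsday.
In July the doomsday date is Jul 11.
Jul 17 is 6 days after Jul 11; 6 mod 7 = 6, so Wednesday + 6 = Tuesday.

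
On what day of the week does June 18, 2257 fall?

Thursday

Doomsday rule: the anchor day for the 2200s is Friday. For year 57: 57÷12 = 4 r 9, and 9÷4 = 2, so 4+9+2 = 15.
Friday + 15 ≡ Saturday — that's 2257's doomsday.
In June the doomsday date is Jun 6.
Jun 18 is 12 days after Jun 6; 12 mod 7 = 5, so Saturday + 5 = Thursday.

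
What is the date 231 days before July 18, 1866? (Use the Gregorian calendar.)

−18 → Jun 30, 1866 (end of Jun, 30 days; 213 left).
−30 → May 31, 1866 (end of May, 31 days; 183 left).
−31 → Apr 30, 1866 (end of Apr, 30 days; 152 left).
−30 → Mar 31, 1866 (end of Mar, 31 days; 122 left).
−31 → Feb 28, 1866 (end of Feb, 28 days; 91 left).
−28 → Jan 31, 1866 (end of Jan, 31 days; 63 left).
−31 → Dec 31, 1865 (end of Dec, 31 days; 32 left).
−31 → Nov 30, 1865 (end of Nov, 30 days; 1 left).
−1 → Nov 29, 1865.

November 29, 1865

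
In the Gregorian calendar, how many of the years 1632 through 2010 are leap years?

Multiples of 4 in [1632,2010]: 95.
Of those, multiples of 100: 4 (not leap unless ÷400).
Multiples of 400: 1.
Leap years = 95 − 4 + 1 = 92.

92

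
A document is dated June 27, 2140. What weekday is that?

Monday

Doomsday rule: the anchor day for the 2100s is Sunday. For year 40: 40÷12 = 3 r 4, and 4÷4 = 1, so 3+4+1 = 8.
Sunday + 8 ≡ Monday — that's 2140's doomsday.
In June the doomsday date is Jun 6.
Jun 27 is 21 days after Jun 6; 21 mod 7 = 0, so Monday + 0 = Monday.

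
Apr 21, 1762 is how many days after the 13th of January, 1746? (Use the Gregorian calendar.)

Jan 13, 1746 → Jan 13, 1747: 365 days.
Jan 13, 1747 → Jan 13, 1748: 365 days.
Jan 13, 1748 → Jan 13, 1749: 366 days (Feb 29, 1748 is in that span).
Jan 13, 1749 → Jan 13, 1750: 365 days.
Jan 13, 1750 → Jan 13, 1751: 365 days.
Jan 13, 1751 → Jan 13, 1752: 365 days.
Jan 13, 1752 → Jan 13, 1753: 366 days (Feb 29, 1752 is in that span).
Jan 13, 1753 → Jan 13, 1754: 365 days.
Jan 13, 1754 → Jan 13, 1755: 365 days.
Jan 13, 1755 → Jan 13, 1756: 365 days.
Jan 13, 1756 → Jan 13, 1757: 366 days (Feb 29, 1756 is in that span).
Jan 13, 1757 → Jan 13, 1758: 365 days.
Jan 13, 1758 → Jan 13, 1759: 365 days.
Jan 13, 1759 → Jan 13, 1760: 365 days.
Jan 13, 1760 → Jan 13, 1761: 366 days (Feb 29, 1760 is in that span).
Jan 13, 1761 → Jan 13, 1762: 365 days.
Jan 13, 1762 → Feb 13, 1762: 31 days (January has 31).
Feb 13, 1762 → Mar 13, 1762: 28 days (February has 28).
Mar 13, 1762 → Apr 13, 1762: 31 days (March has 31).
Apr 13, 1762 → Apr 21, 1762: 8 days.
Total: 5942 days.

5942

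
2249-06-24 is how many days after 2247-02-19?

Feb 19, 2247 → Feb 19, 2248: 365 days.
Feb 19, 2248 → Feb 19, 2249: 366 days (Feb 29, 2248 is in that span).
Feb 19, 2249 → Mar 19, 2249: 28 days (February has 28).
Mar 19, 2249 → Apr 19, 2249: 31 days (March has 31).
Apr 19, 2249 → May 19, 2249: 30 days (April has 30).
May 19, 2249 → Jun 19, 2249: 31 days (May has 31).
Jun 19, 2249 → Jun 24, 2249: 5 days.
Total: 856 days.

856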